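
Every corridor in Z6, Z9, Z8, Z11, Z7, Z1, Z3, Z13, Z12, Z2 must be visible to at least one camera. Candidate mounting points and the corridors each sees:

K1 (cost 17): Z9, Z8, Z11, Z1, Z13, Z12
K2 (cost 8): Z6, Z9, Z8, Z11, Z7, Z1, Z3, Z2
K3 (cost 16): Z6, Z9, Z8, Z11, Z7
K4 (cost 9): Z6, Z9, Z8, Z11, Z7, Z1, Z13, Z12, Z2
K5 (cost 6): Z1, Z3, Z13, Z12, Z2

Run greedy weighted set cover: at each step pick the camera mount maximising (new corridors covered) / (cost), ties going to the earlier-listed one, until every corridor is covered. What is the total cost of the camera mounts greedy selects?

14

Pick 1: K2 adds 8 new (Z6, Z9, Z8, Z11, Z7, Z1, Z3, Z2) at cost 8 (ratio 8/8).
Pick 2: K5 adds 2 new (Z13, Z12) at cost 6 (ratio 2/6).
Greedy total cost: 8 + 6 = 14.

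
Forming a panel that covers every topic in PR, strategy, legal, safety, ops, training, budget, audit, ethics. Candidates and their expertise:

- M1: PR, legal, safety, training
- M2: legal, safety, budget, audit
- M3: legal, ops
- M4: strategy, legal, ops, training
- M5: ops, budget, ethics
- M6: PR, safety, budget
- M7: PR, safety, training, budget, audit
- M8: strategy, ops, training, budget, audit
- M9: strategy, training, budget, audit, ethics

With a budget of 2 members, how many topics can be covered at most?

Choosing M1, M8 covers {PR, strategy, legal, safety, ops, training, budget, audit} — 8 topics.
No choice of 2 members does better; here ethics is left uncovered.

8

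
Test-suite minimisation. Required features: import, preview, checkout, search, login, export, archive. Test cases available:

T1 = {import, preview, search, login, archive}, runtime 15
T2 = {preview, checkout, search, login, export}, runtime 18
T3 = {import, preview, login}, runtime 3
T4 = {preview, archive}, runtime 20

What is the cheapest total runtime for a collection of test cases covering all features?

33

T1, T2 cover every feature at runtime 15 + 18 = 33.
Any cover uses at least 2 test cases; among all covering selections none totals below 33.
Greedy by coverage-per-runtime would pick T3, T2, T1 for 36 — worse than the optimum 33.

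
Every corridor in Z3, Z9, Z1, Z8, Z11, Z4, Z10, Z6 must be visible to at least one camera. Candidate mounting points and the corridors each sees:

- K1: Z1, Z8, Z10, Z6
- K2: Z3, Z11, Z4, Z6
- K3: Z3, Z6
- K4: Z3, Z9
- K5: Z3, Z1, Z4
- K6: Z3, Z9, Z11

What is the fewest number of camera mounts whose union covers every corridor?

3

K1, K2, K4 together cover {Z3, Z9, Z1, Z8, Z11, Z4, Z10, Z6} — every corridor.
No 2 of the 6 camera mounts cover everything (all 15 pairs fall short), so 3 is minimum.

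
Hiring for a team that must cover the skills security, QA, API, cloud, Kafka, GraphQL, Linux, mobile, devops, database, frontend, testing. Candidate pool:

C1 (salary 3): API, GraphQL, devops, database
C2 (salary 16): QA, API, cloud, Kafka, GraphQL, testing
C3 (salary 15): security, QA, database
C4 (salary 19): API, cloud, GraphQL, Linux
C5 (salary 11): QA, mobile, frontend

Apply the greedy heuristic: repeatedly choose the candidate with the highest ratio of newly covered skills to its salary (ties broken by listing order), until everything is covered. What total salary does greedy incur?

Pick 1: C1 adds 4 new (API, GraphQL, devops, database) at salary 3 (ratio 4/3).
Pick 2: C5 adds 3 new (QA, mobile, frontend) at salary 11 (ratio 3/11).
Pick 3: C2 adds 3 new (cloud, Kafka, testing) at salary 16 (ratio 3/16).
Pick 4: C3 adds 1 new (security) at salary 15 (ratio 1/15).
Pick 5: C4 adds 1 new (Linux) at salary 19 (ratio 1/19).
Greedy total salary: 3 + 11 + 16 + 15 + 19 = 64.

64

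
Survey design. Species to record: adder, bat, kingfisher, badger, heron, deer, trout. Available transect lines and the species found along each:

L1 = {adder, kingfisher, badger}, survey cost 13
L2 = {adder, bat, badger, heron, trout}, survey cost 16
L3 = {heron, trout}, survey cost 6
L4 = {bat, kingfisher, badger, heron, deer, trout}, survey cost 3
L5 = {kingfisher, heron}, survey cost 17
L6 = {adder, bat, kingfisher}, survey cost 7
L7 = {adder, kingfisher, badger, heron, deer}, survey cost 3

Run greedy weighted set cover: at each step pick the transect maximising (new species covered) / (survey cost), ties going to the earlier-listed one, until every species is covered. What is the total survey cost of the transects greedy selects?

Pick 1: L4 adds 6 new (bat, kingfisher, badger, heron, deer, trout) at survey cost 3 (ratio 6/3).
Pick 2: L7 adds 1 new (adder) at survey cost 3 (ratio 1/3).
Greedy total survey cost: 3 + 3 = 6.

6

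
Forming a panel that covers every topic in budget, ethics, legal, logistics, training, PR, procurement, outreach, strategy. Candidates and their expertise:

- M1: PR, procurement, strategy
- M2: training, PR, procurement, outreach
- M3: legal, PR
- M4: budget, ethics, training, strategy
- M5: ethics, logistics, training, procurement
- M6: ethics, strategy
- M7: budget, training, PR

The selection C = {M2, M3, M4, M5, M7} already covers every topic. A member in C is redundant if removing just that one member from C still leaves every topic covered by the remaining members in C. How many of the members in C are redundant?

Drop M2: outreach uncovered — not redundant.
Drop M3: legal uncovered — not redundant.
Drop M4: strategy uncovered — not redundant.
Drop M5: logistics uncovered — not redundant.
Drop M7: the rest still cover every topic — redundant.
1 redundant: M7.

1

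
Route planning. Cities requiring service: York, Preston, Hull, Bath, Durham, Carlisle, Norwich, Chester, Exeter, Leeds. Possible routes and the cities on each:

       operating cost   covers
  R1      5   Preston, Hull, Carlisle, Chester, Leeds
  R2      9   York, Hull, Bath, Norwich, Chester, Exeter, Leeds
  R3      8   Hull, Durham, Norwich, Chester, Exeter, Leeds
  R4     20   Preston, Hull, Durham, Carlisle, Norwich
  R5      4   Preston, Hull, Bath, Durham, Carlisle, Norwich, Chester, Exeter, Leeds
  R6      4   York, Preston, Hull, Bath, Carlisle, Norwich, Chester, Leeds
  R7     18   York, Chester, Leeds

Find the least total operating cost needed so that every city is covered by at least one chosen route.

R5, R6 cover every city at operating cost 4 + 4 = 8.
Any cover uses at least 2 routes; among all covering selections none totals below 8.

8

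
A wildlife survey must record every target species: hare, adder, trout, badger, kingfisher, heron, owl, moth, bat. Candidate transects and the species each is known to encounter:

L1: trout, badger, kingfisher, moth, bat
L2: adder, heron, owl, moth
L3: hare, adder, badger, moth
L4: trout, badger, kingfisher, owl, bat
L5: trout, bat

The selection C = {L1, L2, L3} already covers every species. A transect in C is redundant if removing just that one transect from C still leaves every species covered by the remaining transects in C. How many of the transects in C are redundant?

0

Drop L1: trout, kingfisher, bat uncovered — not redundant.
Drop L2: heron, owl uncovered — not redundant.
Drop L3: hare uncovered — not redundant.
None of the transects in C is redundant.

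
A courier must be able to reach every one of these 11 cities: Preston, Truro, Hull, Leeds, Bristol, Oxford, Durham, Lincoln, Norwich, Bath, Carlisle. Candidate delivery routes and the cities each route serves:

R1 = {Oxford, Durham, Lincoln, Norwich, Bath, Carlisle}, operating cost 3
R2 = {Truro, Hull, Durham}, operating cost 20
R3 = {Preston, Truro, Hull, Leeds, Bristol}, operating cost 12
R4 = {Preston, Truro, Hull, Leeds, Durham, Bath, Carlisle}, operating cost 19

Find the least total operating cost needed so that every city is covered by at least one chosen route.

15

R1, R3 cover every city at operating cost 3 + 12 = 15.
Any cover uses at least 2 routes; among all covering selections none totals below 15.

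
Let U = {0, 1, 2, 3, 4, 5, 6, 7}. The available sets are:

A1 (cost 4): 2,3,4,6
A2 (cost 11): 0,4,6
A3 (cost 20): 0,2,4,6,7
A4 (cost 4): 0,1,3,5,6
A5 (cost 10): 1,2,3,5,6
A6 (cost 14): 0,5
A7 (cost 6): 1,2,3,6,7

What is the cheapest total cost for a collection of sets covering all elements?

A1, A4, A7 cover every element at cost 4 + 4 + 6 = 14.
Any cover uses at least 2 sets; among all covering selections none totals below 14.

14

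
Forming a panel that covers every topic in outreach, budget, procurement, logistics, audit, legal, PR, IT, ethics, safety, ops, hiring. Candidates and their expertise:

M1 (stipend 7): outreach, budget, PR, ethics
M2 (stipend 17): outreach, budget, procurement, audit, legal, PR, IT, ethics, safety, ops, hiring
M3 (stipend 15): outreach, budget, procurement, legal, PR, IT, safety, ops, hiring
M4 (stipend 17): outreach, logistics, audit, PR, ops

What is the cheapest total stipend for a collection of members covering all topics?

M2, M4 cover every topic at stipend 17 + 17 = 34.
Any cover uses at least 2 members; among all covering selections none totals below 34.

34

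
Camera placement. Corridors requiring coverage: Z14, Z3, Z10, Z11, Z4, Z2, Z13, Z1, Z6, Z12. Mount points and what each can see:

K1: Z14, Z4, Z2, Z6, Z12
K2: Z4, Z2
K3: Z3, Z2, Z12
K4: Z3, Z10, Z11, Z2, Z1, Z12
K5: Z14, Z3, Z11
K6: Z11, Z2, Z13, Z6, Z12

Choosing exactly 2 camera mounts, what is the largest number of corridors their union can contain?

Choosing K1, K4 covers {Z14, Z3, Z10, Z11, Z4, Z2, Z1, Z6, Z12} — 9 corridors.
No choice of 2 camera mounts does better; here Z13 is left uncovered.

9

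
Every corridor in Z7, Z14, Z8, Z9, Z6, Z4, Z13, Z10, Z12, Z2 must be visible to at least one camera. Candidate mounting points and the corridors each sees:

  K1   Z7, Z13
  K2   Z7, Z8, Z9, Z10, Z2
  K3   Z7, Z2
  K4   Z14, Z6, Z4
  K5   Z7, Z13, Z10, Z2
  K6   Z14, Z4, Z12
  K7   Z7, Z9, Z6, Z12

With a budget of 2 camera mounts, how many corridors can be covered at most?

Choosing K2, K4 covers {Z7, Z14, Z8, Z9, Z6, Z4, Z10, Z2} — 8 corridors.
No choice of 2 camera mounts does better; here Z13, Z12 are left uncovered.

8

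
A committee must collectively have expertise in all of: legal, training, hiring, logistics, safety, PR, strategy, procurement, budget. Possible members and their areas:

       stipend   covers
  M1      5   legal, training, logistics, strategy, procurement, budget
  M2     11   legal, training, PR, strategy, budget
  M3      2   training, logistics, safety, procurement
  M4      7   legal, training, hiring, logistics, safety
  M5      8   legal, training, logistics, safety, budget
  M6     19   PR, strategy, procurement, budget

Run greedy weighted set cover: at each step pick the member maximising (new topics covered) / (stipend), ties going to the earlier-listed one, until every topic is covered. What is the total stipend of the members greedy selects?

Pick 1: M3 adds 4 new (training, logistics, safety, procurement) at stipend 2 (ratio 4/2).
Pick 2: M1 adds 3 new (legal, strategy, budget) at stipend 5 (ratio 3/5).
Pick 3: M4 adds 1 new (hiring) at stipend 7 (ratio 1/7).
Pick 4: M2 adds 1 new (PR) at stipend 11 (ratio 1/11).
Greedy total stipend: 2 + 5 + 7 + 11 = 25. (The true optimum is 20, so greedy overshoots here.)

25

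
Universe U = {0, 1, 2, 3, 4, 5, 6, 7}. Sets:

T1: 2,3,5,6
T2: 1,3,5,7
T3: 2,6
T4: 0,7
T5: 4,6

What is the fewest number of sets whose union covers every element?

4

T1, T2, T4, T5 together cover {0, 1, 2, 3, 4, 5, 6, 7} — every element.
No 3 of the 5 sets cover everything (all 10 triples fall short), so 4 is minimum.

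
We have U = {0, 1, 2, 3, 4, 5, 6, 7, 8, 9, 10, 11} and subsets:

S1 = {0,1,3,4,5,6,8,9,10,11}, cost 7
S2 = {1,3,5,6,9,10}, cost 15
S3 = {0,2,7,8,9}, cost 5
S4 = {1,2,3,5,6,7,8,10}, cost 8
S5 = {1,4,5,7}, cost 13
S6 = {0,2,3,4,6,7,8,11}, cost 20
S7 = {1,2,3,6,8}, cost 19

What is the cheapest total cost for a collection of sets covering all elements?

S1, S3 cover every element at cost 7 + 5 = 12.
Any cover uses at least 2 sets; among all covering selections none totals below 12.

12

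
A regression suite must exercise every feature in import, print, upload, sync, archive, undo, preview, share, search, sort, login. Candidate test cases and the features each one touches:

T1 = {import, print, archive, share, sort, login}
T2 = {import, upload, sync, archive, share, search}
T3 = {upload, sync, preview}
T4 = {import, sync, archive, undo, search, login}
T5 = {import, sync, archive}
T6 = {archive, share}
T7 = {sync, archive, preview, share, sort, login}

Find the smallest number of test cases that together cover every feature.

3

T1, T3, T4 together cover {import, print, upload, sync, archive, undo, preview, share, search, sort, login} — every feature.
No 2 of the 7 test cases cover everything (all 21 pairs fall short), so 3 is minimum.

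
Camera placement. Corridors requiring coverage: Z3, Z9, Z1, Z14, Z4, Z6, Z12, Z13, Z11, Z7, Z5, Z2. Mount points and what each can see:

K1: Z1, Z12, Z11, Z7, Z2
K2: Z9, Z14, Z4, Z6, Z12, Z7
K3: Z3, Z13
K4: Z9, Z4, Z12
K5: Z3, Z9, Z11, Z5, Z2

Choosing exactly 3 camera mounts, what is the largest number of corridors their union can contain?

Choosing K1, K2, K3 covers {Z3, Z9, Z1, Z14, Z4, Z6, Z12, Z13, Z11, Z7, Z2} — 11 corridors.
No choice of 3 camera mounts does better; here Z5 is left uncovered.

11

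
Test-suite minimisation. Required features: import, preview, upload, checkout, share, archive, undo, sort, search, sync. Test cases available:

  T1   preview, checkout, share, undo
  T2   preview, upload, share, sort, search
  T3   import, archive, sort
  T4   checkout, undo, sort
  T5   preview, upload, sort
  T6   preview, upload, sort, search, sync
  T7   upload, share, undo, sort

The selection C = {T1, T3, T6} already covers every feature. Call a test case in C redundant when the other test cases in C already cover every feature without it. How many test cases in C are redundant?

Drop T1: checkout, share, undo uncovered — not redundant.
Drop T3: import, archive uncovered — not redundant.
Drop T6: upload, search, sync uncovered — not redundant.
None of the test cases in C is redundant.

0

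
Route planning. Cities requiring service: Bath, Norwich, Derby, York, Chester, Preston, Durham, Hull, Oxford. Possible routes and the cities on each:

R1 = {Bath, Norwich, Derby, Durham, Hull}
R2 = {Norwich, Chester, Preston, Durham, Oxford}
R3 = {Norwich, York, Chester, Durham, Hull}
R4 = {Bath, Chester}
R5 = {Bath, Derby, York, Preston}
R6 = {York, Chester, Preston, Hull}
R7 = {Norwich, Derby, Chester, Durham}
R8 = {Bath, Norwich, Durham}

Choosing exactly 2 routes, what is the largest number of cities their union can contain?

Choosing R1, R2 covers {Bath, Norwich, Derby, Chester, Preston, Durham, Hull, Oxford} — 8 cities.
No choice of 2 routes does better; here York is left uncovered.

8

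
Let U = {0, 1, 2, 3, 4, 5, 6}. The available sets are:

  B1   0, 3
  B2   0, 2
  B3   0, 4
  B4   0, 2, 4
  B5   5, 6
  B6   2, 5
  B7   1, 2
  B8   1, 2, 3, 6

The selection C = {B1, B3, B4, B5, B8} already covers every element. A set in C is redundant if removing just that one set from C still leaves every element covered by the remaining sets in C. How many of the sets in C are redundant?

3

Drop B1: the rest still cover every element — redundant.
Drop B3: the rest still cover every element — redundant.
Drop B4: the rest still cover every element — redundant.
Drop B5: 5 uncovered — not redundant.
Drop B8: 1 uncovered — not redundant.
3 redundant: B1, B3, B4.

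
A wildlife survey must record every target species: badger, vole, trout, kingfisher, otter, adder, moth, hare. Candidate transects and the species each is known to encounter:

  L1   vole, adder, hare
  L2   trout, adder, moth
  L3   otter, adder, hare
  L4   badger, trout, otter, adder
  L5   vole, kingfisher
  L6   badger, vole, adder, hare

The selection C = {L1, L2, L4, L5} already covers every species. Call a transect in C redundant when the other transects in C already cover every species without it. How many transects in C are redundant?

0

Drop L1: hare uncovered — not redundant.
Drop L2: moth uncovered — not redundant.
Drop L4: badger, otter uncovered — not redundant.
Drop L5: kingfisher uncovered — not redundant.
None of the transects in C is redundant.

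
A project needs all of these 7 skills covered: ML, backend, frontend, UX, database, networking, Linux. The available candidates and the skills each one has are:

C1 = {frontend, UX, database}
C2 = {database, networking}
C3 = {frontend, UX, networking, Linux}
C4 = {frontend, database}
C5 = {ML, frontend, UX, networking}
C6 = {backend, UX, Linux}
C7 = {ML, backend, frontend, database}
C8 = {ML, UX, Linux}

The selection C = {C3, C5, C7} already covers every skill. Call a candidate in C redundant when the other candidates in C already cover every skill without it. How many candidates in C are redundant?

1

Drop C3: Linux uncovered — not redundant.
Drop C5: the rest still cover every skill — redundant.
Drop C7: backend, database uncovered — not redundant.
1 redundant: C5.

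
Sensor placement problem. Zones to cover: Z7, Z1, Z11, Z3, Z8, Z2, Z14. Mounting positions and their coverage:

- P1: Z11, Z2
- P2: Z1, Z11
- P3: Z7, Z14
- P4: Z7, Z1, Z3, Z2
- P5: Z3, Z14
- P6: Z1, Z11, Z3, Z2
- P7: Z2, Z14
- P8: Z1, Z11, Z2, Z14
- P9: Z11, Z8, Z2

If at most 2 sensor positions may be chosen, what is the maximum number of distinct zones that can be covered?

6

Choosing P3, P6 covers {Z7, Z1, Z11, Z3, Z2, Z14} — 6 zones.
No choice of 2 sensor positions does better; here Z8 is left uncovered.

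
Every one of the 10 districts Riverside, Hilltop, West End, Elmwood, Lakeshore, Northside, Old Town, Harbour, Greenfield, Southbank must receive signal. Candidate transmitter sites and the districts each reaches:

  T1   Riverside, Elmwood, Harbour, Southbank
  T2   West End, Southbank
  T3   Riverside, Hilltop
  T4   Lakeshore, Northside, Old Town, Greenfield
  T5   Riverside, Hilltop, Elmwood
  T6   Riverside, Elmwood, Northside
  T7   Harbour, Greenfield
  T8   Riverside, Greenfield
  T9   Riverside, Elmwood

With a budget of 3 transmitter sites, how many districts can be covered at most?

Choosing T1, T2, T4 covers {Riverside, West End, Elmwood, Lakeshore, Northside, Old Town, Harbour, Greenfield, Southbank} — 9 districts.
No choice of 3 transmitter sites does better; here Hilltop is left uncovered.

9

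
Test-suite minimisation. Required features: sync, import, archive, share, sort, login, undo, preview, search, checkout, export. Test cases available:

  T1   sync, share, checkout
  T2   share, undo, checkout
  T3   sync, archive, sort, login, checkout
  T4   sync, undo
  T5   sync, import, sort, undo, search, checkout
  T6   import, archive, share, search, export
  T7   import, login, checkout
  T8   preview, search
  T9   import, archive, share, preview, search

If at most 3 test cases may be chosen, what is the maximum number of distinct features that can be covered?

Choosing T2, T3, T6 covers {sync, import, archive, share, sort, login, undo, search, checkout, export} — 10 features.
No choice of 3 test cases does better; here preview is left uncovered.

10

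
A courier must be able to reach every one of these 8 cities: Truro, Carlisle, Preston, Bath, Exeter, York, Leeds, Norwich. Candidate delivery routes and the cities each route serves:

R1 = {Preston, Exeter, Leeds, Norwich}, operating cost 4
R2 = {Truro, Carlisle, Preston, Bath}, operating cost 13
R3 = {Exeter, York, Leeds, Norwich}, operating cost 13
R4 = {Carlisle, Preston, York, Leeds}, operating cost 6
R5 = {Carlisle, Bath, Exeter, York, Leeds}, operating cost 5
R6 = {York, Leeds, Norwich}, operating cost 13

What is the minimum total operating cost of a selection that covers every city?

R1, R2, R5 cover every city at operating cost 4 + 13 + 5 = 22.
Any cover uses at least 2 routes; among all covering selections none totals below 22.

22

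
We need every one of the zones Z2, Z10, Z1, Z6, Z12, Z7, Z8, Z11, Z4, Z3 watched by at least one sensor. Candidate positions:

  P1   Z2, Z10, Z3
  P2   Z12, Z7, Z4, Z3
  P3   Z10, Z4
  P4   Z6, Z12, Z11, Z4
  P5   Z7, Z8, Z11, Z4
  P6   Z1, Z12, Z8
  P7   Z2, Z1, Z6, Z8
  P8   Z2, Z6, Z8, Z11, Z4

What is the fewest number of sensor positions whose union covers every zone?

4

P1, P2, P4, P6 together cover {Z2, Z10, Z1, Z6, Z12, Z7, Z8, Z11, Z4, Z3} — every zone.
No 3 of the 8 sensor positions cover everything (all 56 triples fall short), so 4 is minimum.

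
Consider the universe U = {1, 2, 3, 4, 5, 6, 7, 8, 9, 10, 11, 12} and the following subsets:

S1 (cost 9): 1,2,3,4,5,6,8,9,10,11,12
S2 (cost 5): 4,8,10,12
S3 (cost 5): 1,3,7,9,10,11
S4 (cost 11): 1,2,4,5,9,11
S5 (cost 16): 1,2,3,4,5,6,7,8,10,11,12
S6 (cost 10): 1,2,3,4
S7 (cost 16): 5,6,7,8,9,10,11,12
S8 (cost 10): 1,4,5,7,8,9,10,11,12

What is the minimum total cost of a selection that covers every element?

S1, S3 cover every element at cost 9 + 5 = 14.
Any cover uses at least 2 sets; among all covering selections none totals below 14.

14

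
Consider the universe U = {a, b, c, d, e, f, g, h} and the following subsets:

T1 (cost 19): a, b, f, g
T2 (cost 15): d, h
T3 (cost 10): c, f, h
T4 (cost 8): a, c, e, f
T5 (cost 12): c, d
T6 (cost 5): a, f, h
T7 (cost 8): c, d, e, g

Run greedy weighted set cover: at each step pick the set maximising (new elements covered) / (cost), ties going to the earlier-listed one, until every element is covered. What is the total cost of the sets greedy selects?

32

Pick 1: T6 adds 3 new (a, f, h) at cost 5 (ratio 3/5).
Pick 2: T7 adds 4 new (c, d, e, g) at cost 8 (ratio 4/8).
Pick 3: T1 adds 1 new (b) at cost 19 (ratio 1/19).
Greedy total cost: 5 + 8 + 19 = 32.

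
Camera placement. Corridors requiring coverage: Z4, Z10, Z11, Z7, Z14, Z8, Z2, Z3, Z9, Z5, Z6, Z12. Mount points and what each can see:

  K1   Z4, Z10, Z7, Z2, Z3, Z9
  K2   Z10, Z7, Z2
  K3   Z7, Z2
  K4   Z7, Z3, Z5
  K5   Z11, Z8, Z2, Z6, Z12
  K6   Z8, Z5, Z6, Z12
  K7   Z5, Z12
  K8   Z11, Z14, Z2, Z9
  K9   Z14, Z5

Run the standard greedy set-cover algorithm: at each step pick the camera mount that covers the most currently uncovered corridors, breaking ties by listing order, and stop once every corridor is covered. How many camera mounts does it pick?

Pick 1: K1 covers 6 new corridors (Z4, Z10, Z7, Z2, Z3, Z9).
Pick 2: K5 covers 4 new corridors (Z11, Z8, Z6, Z12).
Pick 3: K9 covers 2 new corridors (Z14, Z5).
Greedy uses 3 camera mounts.

3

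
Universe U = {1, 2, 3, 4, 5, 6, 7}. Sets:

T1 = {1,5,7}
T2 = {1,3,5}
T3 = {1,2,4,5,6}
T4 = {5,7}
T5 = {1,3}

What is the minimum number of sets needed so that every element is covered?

3

T1, T2, T3 together cover {1, 2, 3, 4, 5, 6, 7} — every element.
No 2 of the 5 sets cover everything (all 10 pairs fall short), so 3 is minimum.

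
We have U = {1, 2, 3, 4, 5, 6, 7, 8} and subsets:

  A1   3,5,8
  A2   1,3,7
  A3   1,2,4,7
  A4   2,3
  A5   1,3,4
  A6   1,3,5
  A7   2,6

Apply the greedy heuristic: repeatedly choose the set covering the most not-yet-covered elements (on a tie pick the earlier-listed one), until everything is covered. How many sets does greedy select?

3

Pick 1: A3 covers 4 new elements (1, 2, 4, 7).
Pick 2: A1 covers 3 new elements (3, 5, 8).
Pick 3: A7 covers 1 new elements (6).
Greedy uses 3 sets.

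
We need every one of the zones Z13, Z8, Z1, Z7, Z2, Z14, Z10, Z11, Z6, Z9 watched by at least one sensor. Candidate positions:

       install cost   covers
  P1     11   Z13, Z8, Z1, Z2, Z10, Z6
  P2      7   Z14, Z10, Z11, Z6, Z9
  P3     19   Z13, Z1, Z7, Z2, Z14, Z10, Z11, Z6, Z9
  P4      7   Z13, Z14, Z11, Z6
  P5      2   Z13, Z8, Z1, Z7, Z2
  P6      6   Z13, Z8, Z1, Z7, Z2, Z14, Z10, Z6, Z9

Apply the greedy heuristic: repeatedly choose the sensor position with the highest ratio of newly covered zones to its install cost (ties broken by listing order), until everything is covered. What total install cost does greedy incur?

Pick 1: P5 adds 5 new (Z13, Z8, Z1, Z7, Z2) at install cost 2 (ratio 5/2).
Pick 2: P2 adds 5 new (Z14, Z10, Z11, Z6, Z9) at install cost 7 (ratio 5/7).
Greedy total install cost: 2 + 7 = 9.

9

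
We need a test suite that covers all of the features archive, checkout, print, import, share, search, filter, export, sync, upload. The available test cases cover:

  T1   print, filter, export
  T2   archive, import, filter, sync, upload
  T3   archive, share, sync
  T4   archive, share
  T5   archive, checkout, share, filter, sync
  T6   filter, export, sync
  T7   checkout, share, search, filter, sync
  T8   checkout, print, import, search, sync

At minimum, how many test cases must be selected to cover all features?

T1, T2, T7 together cover {archive, checkout, print, import, share, search, filter, export, sync, upload} — every feature.
No 2 of the 8 test cases cover everything (all 28 pairs fall short), so 3 is minimum.

3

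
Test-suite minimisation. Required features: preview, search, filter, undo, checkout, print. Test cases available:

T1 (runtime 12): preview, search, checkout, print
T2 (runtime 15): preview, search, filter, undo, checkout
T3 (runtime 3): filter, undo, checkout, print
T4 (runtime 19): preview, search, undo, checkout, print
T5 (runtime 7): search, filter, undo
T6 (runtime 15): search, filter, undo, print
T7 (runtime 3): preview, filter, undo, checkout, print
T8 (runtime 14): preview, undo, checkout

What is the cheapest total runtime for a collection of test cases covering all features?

10

T5, T7 cover every feature at runtime 7 + 3 = 10.
Any cover uses at least 2 test cases; among all covering selections none totals below 10.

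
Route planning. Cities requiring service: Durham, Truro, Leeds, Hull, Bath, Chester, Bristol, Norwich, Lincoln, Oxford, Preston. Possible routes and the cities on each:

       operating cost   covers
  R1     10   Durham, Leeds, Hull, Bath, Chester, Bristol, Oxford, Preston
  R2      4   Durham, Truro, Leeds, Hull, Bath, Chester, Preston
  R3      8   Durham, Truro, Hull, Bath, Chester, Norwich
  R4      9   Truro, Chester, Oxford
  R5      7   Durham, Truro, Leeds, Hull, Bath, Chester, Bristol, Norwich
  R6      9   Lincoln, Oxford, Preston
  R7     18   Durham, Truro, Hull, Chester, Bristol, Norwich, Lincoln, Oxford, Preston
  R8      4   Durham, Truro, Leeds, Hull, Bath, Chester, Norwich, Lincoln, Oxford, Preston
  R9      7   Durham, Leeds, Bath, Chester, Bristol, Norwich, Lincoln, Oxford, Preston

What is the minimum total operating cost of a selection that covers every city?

11

R2, R9 cover every city at operating cost 4 + 7 = 11.
Any cover uses at least 2 routes; among all covering selections none totals below 11.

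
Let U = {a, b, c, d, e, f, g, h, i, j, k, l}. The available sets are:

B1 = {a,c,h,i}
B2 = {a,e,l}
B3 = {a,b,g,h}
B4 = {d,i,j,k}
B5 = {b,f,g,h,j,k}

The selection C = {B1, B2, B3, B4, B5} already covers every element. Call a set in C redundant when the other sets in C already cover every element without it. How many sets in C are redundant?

Drop B1: c uncovered — not redundant.
Drop B2: e, l uncovered — not redundant.
Drop B3: the rest still cover every element — redundant.
Drop B4: d uncovered — not redundant.
Drop B5: f uncovered — not redundant.
1 redundant: B3.

1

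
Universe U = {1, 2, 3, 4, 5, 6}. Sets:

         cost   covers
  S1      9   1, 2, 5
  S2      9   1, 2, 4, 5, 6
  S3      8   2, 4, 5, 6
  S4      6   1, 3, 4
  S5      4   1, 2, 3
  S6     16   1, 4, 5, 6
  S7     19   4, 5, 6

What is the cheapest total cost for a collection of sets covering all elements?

12

S3, S5 cover every element at cost 8 + 4 = 12.
Any cover uses at least 2 sets; among all covering selections none totals below 12.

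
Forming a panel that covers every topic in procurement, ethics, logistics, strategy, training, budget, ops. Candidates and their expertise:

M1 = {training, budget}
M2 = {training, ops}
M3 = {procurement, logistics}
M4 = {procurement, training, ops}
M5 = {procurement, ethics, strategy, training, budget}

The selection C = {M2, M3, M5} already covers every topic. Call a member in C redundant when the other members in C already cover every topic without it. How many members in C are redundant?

Drop M2: ops uncovered — not redundant.
Drop M3: logistics uncovered — not redundant.
Drop M5: ethics, strategy, budget uncovered — not redundant.
None of the members in C is redundant.

0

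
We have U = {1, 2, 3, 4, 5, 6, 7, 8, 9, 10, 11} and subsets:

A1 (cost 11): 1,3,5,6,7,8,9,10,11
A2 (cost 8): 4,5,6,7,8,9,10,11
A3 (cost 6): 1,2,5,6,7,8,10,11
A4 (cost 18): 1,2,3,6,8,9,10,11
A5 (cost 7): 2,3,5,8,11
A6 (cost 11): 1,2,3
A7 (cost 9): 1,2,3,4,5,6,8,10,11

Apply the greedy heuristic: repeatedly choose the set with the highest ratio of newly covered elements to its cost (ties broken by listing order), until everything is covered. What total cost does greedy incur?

21

Pick 1: A3 adds 8 new (1, 2, 5, 6, 7, 8, 10, 11) at cost 6 (ratio 8/6).
Pick 2: A2 adds 2 new (4, 9) at cost 8 (ratio 2/8).
Pick 3: A5 adds 1 new (3) at cost 7 (ratio 1/7).
Greedy total cost: 6 + 8 + 7 = 21. (The true optimum is 17, so greedy overshoots here.)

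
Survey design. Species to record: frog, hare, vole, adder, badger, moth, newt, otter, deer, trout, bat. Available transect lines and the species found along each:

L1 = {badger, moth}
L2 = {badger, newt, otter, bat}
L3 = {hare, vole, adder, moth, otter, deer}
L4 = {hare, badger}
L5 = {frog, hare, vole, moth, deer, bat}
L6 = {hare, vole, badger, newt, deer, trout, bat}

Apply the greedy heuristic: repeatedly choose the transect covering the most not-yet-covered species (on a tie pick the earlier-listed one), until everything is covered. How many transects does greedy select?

3

Pick 1: L6 covers 7 new species (hare, vole, badger, newt, deer, trout, bat).
Pick 2: L3 covers 3 new species (adder, moth, otter).
Pick 3: L5 covers 1 new species (frog).
Greedy uses 3 transects.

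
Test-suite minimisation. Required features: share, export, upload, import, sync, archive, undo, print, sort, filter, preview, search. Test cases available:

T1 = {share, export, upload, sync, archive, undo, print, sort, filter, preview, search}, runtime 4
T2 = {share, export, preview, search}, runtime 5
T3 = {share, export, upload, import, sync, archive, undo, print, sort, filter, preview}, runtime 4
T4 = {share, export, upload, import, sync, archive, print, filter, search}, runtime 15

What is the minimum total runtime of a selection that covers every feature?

T1, T3 cover every feature at runtime 4 + 4 = 8.
Any cover uses at least 2 test cases; among all covering selections none totals below 8.

8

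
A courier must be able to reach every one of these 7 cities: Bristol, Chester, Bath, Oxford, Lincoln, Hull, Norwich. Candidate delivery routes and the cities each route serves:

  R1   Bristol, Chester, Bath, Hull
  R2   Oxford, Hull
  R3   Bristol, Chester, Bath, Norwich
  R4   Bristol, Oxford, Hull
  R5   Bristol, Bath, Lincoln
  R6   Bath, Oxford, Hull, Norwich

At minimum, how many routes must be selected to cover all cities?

3

R1, R5, R6 together cover {Bristol, Chester, Bath, Oxford, Lincoln, Hull, Norwich} — every city.
No 2 of the 6 routes cover everything (all 15 pairs fall short), so 3 is minimum.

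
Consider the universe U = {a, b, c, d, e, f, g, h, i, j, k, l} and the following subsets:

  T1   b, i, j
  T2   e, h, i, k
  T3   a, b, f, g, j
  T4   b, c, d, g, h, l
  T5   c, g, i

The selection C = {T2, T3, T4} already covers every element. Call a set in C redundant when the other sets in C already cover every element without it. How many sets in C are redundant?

0

Drop T2: e, i, k uncovered — not redundant.
Drop T3: a, f, j uncovered — not redundant.
Drop T4: c, d, l uncovered — not redundant.
None of the sets in C is redundant.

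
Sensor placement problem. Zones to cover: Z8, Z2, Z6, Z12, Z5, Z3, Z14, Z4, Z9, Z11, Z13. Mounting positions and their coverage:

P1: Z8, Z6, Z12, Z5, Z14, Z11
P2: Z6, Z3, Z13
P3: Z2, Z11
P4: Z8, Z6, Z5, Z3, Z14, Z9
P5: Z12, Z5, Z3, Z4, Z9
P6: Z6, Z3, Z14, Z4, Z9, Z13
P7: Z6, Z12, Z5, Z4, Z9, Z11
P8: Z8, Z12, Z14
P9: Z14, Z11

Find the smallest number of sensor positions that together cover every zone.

P1, P3, P6 together cover {Z8, Z2, Z6, Z12, Z5, Z3, Z14, Z4, Z9, Z11, Z13} — every zone.
No 2 of the 9 sensor positions cover everything (all 36 pairs fall short), so 3 is minimum.

3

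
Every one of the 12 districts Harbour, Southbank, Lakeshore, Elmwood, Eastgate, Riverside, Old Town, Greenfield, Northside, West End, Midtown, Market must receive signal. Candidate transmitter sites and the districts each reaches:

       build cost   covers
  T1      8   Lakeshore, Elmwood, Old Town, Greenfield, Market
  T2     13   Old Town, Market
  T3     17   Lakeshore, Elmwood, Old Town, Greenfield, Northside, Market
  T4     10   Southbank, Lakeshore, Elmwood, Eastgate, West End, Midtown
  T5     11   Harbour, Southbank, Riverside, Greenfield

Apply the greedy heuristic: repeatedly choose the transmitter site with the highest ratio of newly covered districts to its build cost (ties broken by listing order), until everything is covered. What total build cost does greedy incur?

46

Pick 1: T1 adds 5 new (Lakeshore, Elmwood, Old Town, Greenfield, Market) at build cost 8 (ratio 5/8).
Pick 2: T4 adds 4 new (Southbank, Eastgate, West End, Midtown) at build cost 10 (ratio 4/10).
Pick 3: T5 adds 2 new (Harbour, Riverside) at build cost 11 (ratio 2/11).
Pick 4: T3 adds 1 new (Northside) at build cost 17 (ratio 1/17).
Greedy total build cost: 8 + 10 + 11 + 17 = 46. (The true optimum is 38, so greedy overshoots here.)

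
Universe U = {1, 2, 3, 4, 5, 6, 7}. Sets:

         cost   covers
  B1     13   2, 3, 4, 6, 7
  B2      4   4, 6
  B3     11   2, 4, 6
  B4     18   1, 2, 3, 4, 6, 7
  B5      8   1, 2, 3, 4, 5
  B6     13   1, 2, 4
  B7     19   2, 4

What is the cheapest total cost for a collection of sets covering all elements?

B1, B5 cover every element at cost 13 + 8 = 21.
Any cover uses at least 2 sets; among all covering selections none totals below 21.
Greedy by coverage-per-cost would pick B5, B2, B1 for 25 — worse than the optimum 21.

21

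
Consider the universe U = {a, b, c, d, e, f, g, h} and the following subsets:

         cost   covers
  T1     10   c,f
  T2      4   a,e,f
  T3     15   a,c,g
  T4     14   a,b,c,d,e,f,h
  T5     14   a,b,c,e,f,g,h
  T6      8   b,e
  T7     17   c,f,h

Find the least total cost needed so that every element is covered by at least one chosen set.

28

T4, T5 cover every element at cost 14 + 14 = 28.
Any cover uses at least 2 sets; among all covering selections none totals below 28.
Greedy by coverage-per-cost would pick T2, T4, T5 for 32 — worse than the optimum 28.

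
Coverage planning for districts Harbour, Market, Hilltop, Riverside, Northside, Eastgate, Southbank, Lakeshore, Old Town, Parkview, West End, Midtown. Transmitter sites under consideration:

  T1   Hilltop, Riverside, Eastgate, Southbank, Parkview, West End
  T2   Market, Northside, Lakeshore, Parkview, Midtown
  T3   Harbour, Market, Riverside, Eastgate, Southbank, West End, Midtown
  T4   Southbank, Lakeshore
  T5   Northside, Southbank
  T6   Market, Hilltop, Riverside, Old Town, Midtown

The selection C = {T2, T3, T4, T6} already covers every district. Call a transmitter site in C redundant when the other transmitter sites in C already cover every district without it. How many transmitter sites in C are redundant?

1

Drop T2: Northside, Parkview uncovered — not redundant.
Drop T3: Harbour, Eastgate, West End uncovered — not redundant.
Drop T4: the rest still cover every district — redundant.
Drop T6: Hilltop, Old Town uncovered — not redundant.
1 redundant: T4.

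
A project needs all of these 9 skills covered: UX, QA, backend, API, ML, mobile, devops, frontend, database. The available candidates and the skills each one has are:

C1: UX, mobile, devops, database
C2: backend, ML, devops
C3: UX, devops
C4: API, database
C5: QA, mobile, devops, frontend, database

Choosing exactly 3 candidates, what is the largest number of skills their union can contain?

8

Choosing C1, C2, C5 covers {UX, QA, backend, ML, mobile, devops, frontend, database} — 8 skills.
No choice of 3 candidates does better; here API is left uncovered.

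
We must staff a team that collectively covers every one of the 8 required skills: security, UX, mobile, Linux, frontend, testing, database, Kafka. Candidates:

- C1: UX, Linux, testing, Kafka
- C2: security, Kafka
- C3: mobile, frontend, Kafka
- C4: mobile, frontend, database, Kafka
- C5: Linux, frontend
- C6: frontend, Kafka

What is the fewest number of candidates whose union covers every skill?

C1, C2, C4 together cover {security, UX, mobile, Linux, frontend, testing, database, Kafka} — every skill.
No 2 of the 6 candidates cover everything (all 15 pairs fall short), so 3 is minimum.

3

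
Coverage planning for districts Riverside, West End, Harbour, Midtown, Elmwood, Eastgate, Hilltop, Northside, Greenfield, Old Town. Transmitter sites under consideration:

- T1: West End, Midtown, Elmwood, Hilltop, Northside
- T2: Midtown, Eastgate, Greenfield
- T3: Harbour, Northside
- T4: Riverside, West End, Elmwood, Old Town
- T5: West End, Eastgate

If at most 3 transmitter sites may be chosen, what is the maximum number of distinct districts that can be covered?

9

Choosing T1, T2, T4 covers {Riverside, West End, Midtown, Elmwood, Eastgate, Hilltop, Northside, Greenfield, Old Town} — 9 districts.
No choice of 3 transmitter sites does better; here Harbour is left uncovered.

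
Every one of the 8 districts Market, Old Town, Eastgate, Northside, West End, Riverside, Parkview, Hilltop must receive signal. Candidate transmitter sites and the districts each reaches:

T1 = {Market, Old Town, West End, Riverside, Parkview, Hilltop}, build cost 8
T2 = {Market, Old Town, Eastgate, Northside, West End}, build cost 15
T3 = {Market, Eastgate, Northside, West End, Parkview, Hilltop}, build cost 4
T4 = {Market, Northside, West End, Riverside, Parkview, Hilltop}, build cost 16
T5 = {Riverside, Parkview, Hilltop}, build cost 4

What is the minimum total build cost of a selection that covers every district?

12

T1, T3 cover every district at build cost 8 + 4 = 12.
Any cover uses at least 2 transmitter sites; among all covering selections none totals below 12.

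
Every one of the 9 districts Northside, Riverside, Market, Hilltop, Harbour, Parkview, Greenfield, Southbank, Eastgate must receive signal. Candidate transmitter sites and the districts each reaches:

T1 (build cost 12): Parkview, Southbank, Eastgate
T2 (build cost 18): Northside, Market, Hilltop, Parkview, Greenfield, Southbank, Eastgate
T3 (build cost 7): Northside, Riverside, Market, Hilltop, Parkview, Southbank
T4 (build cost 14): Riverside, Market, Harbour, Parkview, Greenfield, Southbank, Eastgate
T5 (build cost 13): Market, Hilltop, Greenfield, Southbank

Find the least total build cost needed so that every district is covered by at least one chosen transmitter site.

T3, T4 cover every district at build cost 7 + 14 = 21.
Any cover uses at least 2 transmitter sites; among all covering selections none totals below 21.

21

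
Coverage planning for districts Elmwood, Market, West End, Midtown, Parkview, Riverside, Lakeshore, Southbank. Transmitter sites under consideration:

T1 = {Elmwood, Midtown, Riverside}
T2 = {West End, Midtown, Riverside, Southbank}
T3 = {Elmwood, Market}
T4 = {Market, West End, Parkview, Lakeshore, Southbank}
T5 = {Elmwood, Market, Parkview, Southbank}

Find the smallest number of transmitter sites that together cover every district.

T1, T4 together cover {Elmwood, Market, West End, Midtown, Parkview, Riverside, Lakeshore, Southbank} — every district.
No single transmitter site contains all 8 districts, so 2 is optimal.

2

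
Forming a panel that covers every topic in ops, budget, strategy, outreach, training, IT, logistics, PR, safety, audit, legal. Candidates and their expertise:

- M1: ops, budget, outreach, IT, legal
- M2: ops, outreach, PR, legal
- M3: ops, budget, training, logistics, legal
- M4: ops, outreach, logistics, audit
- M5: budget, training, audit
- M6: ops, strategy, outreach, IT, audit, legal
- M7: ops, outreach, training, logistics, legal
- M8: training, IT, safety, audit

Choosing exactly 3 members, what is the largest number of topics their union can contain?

10

Choosing M2, M3, M6 covers {ops, budget, strategy, outreach, training, IT, logistics, PR, audit, legal} — 10 topics.
No choice of 3 members does better; here safety is left uncovered.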